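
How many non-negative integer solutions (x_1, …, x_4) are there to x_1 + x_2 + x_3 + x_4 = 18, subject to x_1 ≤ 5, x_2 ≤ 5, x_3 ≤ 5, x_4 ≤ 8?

56

Without the upper bounds there are C(21,3) = 1330 ways to split 18 among 4 variables.
Subtract solutions that violate a single cap (substitute x_i' = x_i − (cap_i+1)): x_1 ≥ 6 gives C(15,3) = 455; x_2 ≥ 6 gives C(15,3) = 455; x_3 ≥ 6 gives C(15,3) = 455; x_4 ≥ 9 gives C(12,3) = 220. Together 1585.
Add back pairs where two caps are both exceeded: 84 + 84 + 20 + 84 + 20 + 20 = 312.
Subtract triples: 1 + 0 + 0 + 0 = 1.
By inclusion–exclusion the count is 1330 − 1585 + 312 − 1 = 56.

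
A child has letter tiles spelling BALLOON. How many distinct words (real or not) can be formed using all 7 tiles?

BALLOON has 7 letters with L appearing twice and O appearing twice.
So there are 7! / (2!·2!) = 1260 distinguishable arrangements.

1260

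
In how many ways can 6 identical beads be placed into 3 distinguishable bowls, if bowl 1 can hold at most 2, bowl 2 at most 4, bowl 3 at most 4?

12

Ignoring the caps, the number of non-negative solutions to x_1+…+x_3 = 6 is C(8,2) = 28.
Subtract solutions that violate a single cap (substitute x_i' = x_i − (cap_i+1)): x_1 ≥ 3 gives C(5,2) = 10; x_2 ≥ 5 gives C(3,2) = 3; x_3 ≥ 5 gives C(3,2) = 3. Together 16.
No two caps can be exceeded simultaneously, so the pair terms are all 0.
By inclusion–exclusion the count is 28 − 16 + 0 = 12.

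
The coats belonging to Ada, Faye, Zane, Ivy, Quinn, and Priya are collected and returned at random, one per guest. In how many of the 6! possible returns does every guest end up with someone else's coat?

265

Let Aᵢ be the assignments in which guest i gets their own coat. We want the size of the complement of A₁∪…∪A_6.
By inclusion–exclusion this is Σ_{j=0}^{6} (−1)^j C(6,j)·(6−j)!.
Computing: 720 − 720 + 360 − 120 + 30 − 6 + 1 = 265.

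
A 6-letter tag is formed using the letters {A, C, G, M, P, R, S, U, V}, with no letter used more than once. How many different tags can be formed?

With no repetition, fill the 6 letters in order: 9 choices, then 8, down to 4.
That product is 9 × 8 × 7 × 6 × 5 × 4 = 60480.

60480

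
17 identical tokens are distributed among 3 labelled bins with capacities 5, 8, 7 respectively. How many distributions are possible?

10

Ignoring the caps, the number of non-negative solutions to x_1+…+x_3 = 17 is C(19,2) = 171.
Subtract solutions that violate a single cap (substitute x_i' = x_i − (cap_i+1)): x_1 ≥ 6 gives C(13,2) = 78; x_2 ≥ 9 gives C(10,2) = 45; x_3 ≥ 8 gives C(11,2) = 55. Together 178.
Add back pairs where two caps are both exceeded: 6 + 10 + 1 = 17.
By inclusion–exclusion the count is 171 − 178 + 17 = 10.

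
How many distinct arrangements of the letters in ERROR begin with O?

4

Fix O in the first position and arrange the remaining 4 letters.
Those 4 letters have R appearing 3 times, giving (4)!/(3!) = 4.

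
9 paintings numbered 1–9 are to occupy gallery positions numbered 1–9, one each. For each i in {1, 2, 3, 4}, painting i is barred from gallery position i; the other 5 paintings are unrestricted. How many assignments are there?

229080

Let Aᵢ (for 1 ≤ i ≤ 4) be the placements that put painting i in its forbidden gallery position. Any j of these fix j positions, leaving (9−j)! ways to fill the rest, and there are C(4,j) ways to pick which j.
By inclusion–exclusion, the number of valid placements is Σ_{j=0}^{4} (−1)^j C(4,j)·(9−j)!.
Computing: 362880 − 161280 + 30240 − 2880 + 120 = 229080.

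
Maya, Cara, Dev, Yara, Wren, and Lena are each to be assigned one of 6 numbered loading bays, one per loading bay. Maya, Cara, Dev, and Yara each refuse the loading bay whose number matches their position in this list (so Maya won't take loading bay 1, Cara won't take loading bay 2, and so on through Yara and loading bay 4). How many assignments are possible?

362

Let Aᵢ (for 1 ≤ i ≤ 4) be the placements that put person i in their forbidden loading bay. Any j of these fix j positions, leaving (6−j)! ways to fill the rest, and there are C(4,j) ways to pick which j.
By inclusion–exclusion, the number of valid placements is Σ_{j=0}^{4} (−1)^j C(4,j)·(6−j)!.
Computing: 720 − 480 + 144 − 24 + 2 = 362.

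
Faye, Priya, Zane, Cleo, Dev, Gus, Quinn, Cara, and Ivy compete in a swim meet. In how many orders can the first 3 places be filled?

This is an ordered selection of 3 from 9: P(9,3).
That gives 9 × 8 × 7 = 504.

504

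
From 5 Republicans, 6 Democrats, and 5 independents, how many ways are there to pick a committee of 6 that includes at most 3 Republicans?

7722

Split by how many Republicans are chosen (0 through 3).
Sum: C(5,0)·C(11,6) + C(5,1)·C(11,5) + C(5,2)·C(11,4) + C(5,3)·C(11,3) = 462 + 2310 + 3300 + 1650 = 7722.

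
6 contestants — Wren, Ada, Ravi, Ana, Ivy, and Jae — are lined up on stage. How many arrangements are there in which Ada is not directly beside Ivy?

Of the 6! = 720 arrangements, those with Ada and Ivy adjacent number 2 × 5! = 240 (treat the pair as a block with 2 internal orders).
Complementary counting: 720 − 240 = 480.

480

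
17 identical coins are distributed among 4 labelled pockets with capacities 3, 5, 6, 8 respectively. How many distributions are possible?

52

Ignoring the caps, the number of non-negative solutions to x_1+…+x_4 = 17 is C(20,3) = 1140.
Subtract solutions that violate a single cap (substitute x_i' = x_i − (cap_i+1)): x_1 ≥ 4 gives C(16,3) = 560; x_2 ≥ 6 gives C(14,3) = 364; x_3 ≥ 7 gives C(13,3) = 286; x_4 ≥ 9 gives C(11,3) = 165. Together 1375.
Add back pairs where two caps are both exceeded: 120 + 84 + 35 + 35 + 10 + 4 = 288.
Subtract triples: 1 + 0 + 0 + 0 = 1.
By inclusion–exclusion the count is 1140 − 1375 + 288 − 1 = 52.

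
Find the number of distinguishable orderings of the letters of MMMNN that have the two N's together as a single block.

Treat the 2 copies of N as a single block. The multiset to arrange is then {NN, M, M, M}, 4 items in all.
That gives (4)!/(3!) = 4 arrangements.

4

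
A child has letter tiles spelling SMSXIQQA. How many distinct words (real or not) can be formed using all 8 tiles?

10080

SMSXIQQA has 8 letters with Q appearing twice and S appearing twice.
Dividing 8! = 40320 by 2!·2! = 4 for the repeated letters gives 10080.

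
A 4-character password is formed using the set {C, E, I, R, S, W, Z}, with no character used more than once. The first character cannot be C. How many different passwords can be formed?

720

The first character has 7−1 = 6 choices (anything except C).
The remaining 3 characters are filled from the other 6 symbols without repetition: 6 × 5 × 4 = 120.
Total: 6 × 120 = 720.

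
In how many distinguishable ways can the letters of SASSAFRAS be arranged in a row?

2520

Letter multiplicities in SASSAFRAS: A×3, F×1, R×1, S×4.
Dividing 9! = 362880 by 4!·3! = 144 for the repeated letters gives 2520.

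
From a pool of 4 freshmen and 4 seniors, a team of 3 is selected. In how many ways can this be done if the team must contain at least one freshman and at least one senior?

With no constraint there are C(8,3) = 56 possible selections.
Selections missing a whole group: no freshmen → C(4,3) = 4; no seniors → C(4,3) = 4.
Both groups omitted at once is impossible, so 56 − 8 = 48.

48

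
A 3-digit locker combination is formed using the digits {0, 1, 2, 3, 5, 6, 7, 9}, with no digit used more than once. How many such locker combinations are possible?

336

Choose and order 3 of the 8 symbols: the first digit has 8 options, the next 7, then 6.
8 × 7 × 6 = 336.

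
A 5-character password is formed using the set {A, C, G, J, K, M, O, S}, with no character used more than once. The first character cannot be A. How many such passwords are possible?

5880

The first character has 8−1 = 7 choices (anything except A).
The remaining 4 characters are filled from the other 7 symbols without repetition: 7 × 6 × 5 × 4 = 840.
Total: 7 × 840 = 5880.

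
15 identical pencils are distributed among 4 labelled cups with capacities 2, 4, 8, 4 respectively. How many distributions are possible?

19

Ignoring the caps, the number of non-negative solutions to x_1+…+x_4 = 15 is C(18,3) = 816.
Subtract solutions that violate a single cap (substitute x_i' = x_i − (cap_i+1)): x_1 ≥ 3 gives C(15,3) = 455; x_2 ≥ 5 gives C(13,3) = 286; x_3 ≥ 9 gives C(9,3) = 84; x_4 ≥ 5 gives C(13,3) = 286. Together 1111.
Add back pairs where two caps are both exceeded: 120 + 20 + 120 + 4 + 56 + 4 = 324.
Subtract triples: 0 + 10 + 0 + 0 = 10.
By inclusion–exclusion the count is 816 − 1111 + 324 − 10 = 19.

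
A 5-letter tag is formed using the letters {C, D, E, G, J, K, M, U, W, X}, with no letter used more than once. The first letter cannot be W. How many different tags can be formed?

The first letter has 10−1 = 9 choices (anything except W).
The remaining 4 letters are filled from the other 9 symbols without repetition: 9 × 8 × 7 × 6 = 3024.
Total: 9 × 3024 = 27216.

27216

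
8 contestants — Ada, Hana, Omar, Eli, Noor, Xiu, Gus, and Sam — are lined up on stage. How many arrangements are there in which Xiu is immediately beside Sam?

Treat {Xiu, Sam} as a single unit. There are 7 units to order, and the pair itself can be ordered 2 ways.
So the count is 2·(7)! = 10080.

10080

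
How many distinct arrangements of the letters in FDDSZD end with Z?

Fix Z in the last position and arrange the remaining 5 letters.
Those 5 letters have D appearing 3 times, giving (5)!/(3!) = 20.

20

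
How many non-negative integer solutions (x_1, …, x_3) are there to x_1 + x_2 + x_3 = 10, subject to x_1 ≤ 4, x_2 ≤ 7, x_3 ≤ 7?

33

Ignoring the caps, the number of non-negative solutions to x_1+…+x_3 = 10 is C(12,2) = 66.
Subtract solutions that violate a single cap (substitute x_i' = x_i − (cap_i+1)): x_1 ≥ 5 gives C(7,2) = 21; x_2 ≥ 8 gives C(4,2) = 6; x_3 ≥ 8 gives C(4,2) = 6. Together 33.
No two caps can be exceeded simultaneously, so the pair terms are all 0.
By inclusion–exclusion the count is 66 − 33 + 0 = 33.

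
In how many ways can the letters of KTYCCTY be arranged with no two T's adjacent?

There are 7!/(2!·2!·2!) = 630 arrangements of KTYCCTY in total.
Arrangements with the T's together: treat TT as one letter, giving (6)!/(2!·2!) = 180.
Hence 630 − 180 = 450.

450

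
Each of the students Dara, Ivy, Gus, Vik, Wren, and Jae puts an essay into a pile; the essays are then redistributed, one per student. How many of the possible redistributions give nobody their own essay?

265

This is the derangement count D_6: permutations of 6 items with no fixed point.
By inclusion–exclusion this is Σ_{j=0}^{6} (−1)^j C(6,j)·(6−j)!.
Computing: 720 − 720 + 360 − 120 + 30 − 6 + 1 = 265.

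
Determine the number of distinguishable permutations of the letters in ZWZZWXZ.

The 7 letters of ZWZZWXZ have repeats: W appearing twice and Z appearing 4 times.
The number of distinct arrangements is 7!/(4!·2!) = 5040/48 = 105.

105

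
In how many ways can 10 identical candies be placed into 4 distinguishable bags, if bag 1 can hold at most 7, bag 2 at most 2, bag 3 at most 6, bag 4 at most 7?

127

By stars and bars, unrestricted non-negative solutions to x_1+…+x_4 = 10 number C(10+3,3) = 286.
Subtract solutions that violate a single cap (substitute x_i' = x_i − (cap_i+1)): x_1 ≥ 8 gives C(5,3) = 10; x_2 ≥ 3 gives C(10,3) = 120; x_3 ≥ 7 gives C(6,3) = 20; x_4 ≥ 8 gives C(5,3) = 10. Together 160.
Add back pairs where two caps are both exceeded: 0 + 0 + 0 + 1 + 0 + 0 = 1.
By inclusion–exclusion the count is 286 − 160 + 1 = 127.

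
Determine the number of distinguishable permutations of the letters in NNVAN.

20

NNVAN has 5 letters with N appearing 3 times.
Dividing 5! = 120 by 3! = 6 for the repeated letters gives 20.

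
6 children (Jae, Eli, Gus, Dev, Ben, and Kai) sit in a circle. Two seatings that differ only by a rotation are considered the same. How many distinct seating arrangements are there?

Around a circle, 6 distinct people have 6!/6 = (5)! = 120 rotationally distinct seatings.

120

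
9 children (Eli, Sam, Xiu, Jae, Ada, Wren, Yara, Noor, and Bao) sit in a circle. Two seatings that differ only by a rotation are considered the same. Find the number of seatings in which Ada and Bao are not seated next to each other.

All circular seatings of 9 people number (8)! = 40320.
Seatings with Ada beside Bao: treat them as a block with 2 internal orders, giving 2 × (7)! = 10080.
Subtracting, 40320 − 10080 = 30240.

30240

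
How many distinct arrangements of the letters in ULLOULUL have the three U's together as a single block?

30

Treat the 3 copies of U as a single block. The multiset to arrange is then {UUU, L, L, L, L, O}, 6 items in all.
That gives (6)!/(4!) = 30 arrangements.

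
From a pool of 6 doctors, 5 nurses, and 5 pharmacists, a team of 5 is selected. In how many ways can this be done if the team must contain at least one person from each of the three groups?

Unrestricted: C(16,5) = 4368 ways to pick any 5 of the 16.
Subtract selections that omit an entire group: no doctors → C(10,5) = 252; no nurses → C(11,5) = 462; no pharmacists → C(11,5) = 462.
Add back selections omitting two groups (i.e. drawn from a single group): C(6,5) + C(5,5) + C(5,5) = 8.
By inclusion–exclusion: 4368 − 1176 + 8 = 3200.

3200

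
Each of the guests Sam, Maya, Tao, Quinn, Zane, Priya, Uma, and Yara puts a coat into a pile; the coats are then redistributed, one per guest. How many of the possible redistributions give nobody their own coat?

Let Aᵢ be the assignments in which guest i gets their own coat. We want the size of the complement of A₁∪…∪A_8.
By inclusion–exclusion this is Σ_{j=0}^{8} (−1)^j C(8,j)·(8−j)!.
Computing: 40320 − 40320 + 20160 − 6720 + 1680 − 336 + 56 − 8 + 1 = 14833.

14833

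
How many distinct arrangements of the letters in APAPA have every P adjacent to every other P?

4

Treat the 2 copies of P as a single block. The multiset to arrange is then {PP, A, A, A}, 4 items in all.
That gives (4)!/(3!) = 4 arrangements.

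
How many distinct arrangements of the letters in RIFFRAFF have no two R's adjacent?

630

Total arrangements of RIFFRAFF: 8!/(4!·2!) = 840.
Arrangements with the R's together: treat RR as one letter, giving (7)!/(4!) = 210.
Hence 840 − 210 = 630.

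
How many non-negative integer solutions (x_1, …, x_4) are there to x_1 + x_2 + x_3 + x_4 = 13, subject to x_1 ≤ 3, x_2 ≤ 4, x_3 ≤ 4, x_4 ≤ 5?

20

By stars and bars, unrestricted non-negative solutions to x_1+…+x_4 = 13 number C(13+3,3) = 560.
Subtract solutions that violate a single cap (substitute x_i' = x_i − (cap_i+1)): x_1 ≥ 4 gives C(12,3) = 220; x_2 ≥ 5 gives C(11,3) = 165; x_3 ≥ 5 gives C(11,3) = 165; x_4 ≥ 6 gives C(10,3) = 120. Together 670.
Add back pairs where two caps are both exceeded: 35 + 35 + 20 + 20 + 10 + 10 = 130.
By inclusion–exclusion the count is 560 − 670 + 130 = 20.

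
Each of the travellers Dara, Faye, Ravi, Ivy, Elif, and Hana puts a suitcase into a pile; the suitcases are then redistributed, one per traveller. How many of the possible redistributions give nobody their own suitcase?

265

This is the derangement count D_6: permutations of 6 items with no fixed point.
By inclusion–exclusion this is Σ_{j=0}^{6} (−1)^j C(6,j)·(6−j)!.
Computing: 720 − 720 + 360 − 120 + 30 − 6 + 1 = 265.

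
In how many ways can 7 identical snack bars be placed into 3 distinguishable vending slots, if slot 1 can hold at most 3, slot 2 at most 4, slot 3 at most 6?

19

Without the upper bounds there are C(9,2) = 36 ways to split 7 among 3 vending slots.
Subtract solutions that violate a single cap (substitute x_i' = x_i − (cap_i+1)): x_1 ≥ 4 gives C(5,2) = 10; x_2 ≥ 5 gives C(4,2) = 6; x_3 ≥ 7 gives C(2,2) = 1. Together 17.
No two caps can be exceeded simultaneously, so the pair terms are all 0.
By inclusion–exclusion the count is 36 − 17 + 0 = 19.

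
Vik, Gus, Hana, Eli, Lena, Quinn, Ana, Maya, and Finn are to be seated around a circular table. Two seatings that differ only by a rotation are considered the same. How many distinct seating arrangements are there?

40320

Fix one person's seat to break rotational symmetry; the remaining 8 people can be arranged in (8)! = 40320 ways.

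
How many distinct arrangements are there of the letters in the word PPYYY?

Letter multiplicities in PPYYY: P×2, Y×3.
So there are 5! / (3!·2!) = 10 distinguishable arrangements.

10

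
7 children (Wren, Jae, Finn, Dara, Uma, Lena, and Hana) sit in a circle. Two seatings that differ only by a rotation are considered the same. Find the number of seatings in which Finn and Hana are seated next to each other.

240

Glue Finn and Hana into a block (2 internal orders). Seating 6 units around a circle gives (5)! arrangements.
So 2 × (5)! = 2 × 120 = 240.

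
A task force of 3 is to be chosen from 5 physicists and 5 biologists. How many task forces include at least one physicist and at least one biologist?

100

With no constraint there are C(10,3) = 120 possible selections.
Selections missing a whole group: no physicists → C(5,3) = 10; no biologists → C(5,3) = 10.
Both groups omitted at once is impossible, so 120 − 20 = 100.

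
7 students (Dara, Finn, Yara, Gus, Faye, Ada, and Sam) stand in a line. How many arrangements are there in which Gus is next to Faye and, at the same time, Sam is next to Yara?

480

Treat {Gus,Faye} as one block (2 orders) and {Sam,Yara} as another (2 orders).
That leaves 5 units to arrange: 2 × 2 × 5! = 4 × 120 = 480.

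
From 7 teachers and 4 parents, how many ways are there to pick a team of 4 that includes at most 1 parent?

Split by how many parents are chosen (0 through 1).
Sum: C(4,0)·C(7,4) + C(4,1)·C(7,3) = 35 + 140 = 175.

175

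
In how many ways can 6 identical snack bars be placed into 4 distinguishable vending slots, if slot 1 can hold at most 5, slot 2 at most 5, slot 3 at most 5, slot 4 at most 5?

By stars and bars, unrestricted non-negative solutions to x_1+…+x_4 = 6 number C(6+3,3) = 84.
Subtract solutions that violate a single cap (substitute x_i' = x_i − (cap_i+1)): x_1 ≥ 6 gives C(3,3) = 1; x_2 ≥ 6 gives C(3,3) = 1; x_3 ≥ 6 gives C(3,3) = 1; x_4 ≥ 6 gives C(3,3) = 1. Together 4.
No two caps can be exceeded simultaneously, so the pair terms are all 0.
By inclusion–exclusion the count is 84 − 4 + 0 = 80.

80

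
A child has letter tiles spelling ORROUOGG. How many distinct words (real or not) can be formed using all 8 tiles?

1680

ORROUOGG has 8 letters with G appearing twice, O appearing 3 times, and R appearing twice.
So there are 8! / (3!·2!·2!) = 1680 distinguishable arrangements.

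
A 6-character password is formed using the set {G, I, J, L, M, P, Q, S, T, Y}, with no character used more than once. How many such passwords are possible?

With no repetition, fill the 6 characters in order: 10 choices, then 9, down to 5.
That product is 10 × 9 × 8 × 7 × 6 × 5 = 151200.

151200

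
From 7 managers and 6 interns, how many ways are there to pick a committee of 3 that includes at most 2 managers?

251

Split by how many managers are chosen (0 through 2).
Sum: C(7,0)·C(6,3) + C(7,1)·C(6,2) + C(7,2)·C(6,1) = 20 + 105 + 126 = 251.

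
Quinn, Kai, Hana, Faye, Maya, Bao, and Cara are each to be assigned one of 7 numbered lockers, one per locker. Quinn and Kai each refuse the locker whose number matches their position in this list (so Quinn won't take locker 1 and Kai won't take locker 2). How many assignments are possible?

Let Aᵢ (for i ∈ {1, 2}) be the placements that put person i in their forbidden locker. Any j of these fix j positions, leaving (7−j)! ways to fill the rest, and there are C(2,j) ways to pick which j.
By inclusion–exclusion, the number of valid placements is Σ_{j=0}^{2} (−1)^j C(2,j)·(7−j)!.
Computing: 5040 − 1440 + 120 = 3720.

3720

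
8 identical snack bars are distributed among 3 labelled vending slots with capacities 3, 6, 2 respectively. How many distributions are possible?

Without the upper bounds there are C(10,2) = 45 ways to split 8 among 3 vending slots.
Subtract solutions that violate a single cap (substitute x_i' = x_i − (cap_i+1)): x_1 ≥ 4 gives C(6,2) = 15; x_2 ≥ 7 gives C(3,2) = 3; x_3 ≥ 3 gives C(7,2) = 21. Together 39.
Add back pairs where two caps are both exceeded: 0 + 3 + 0 = 3.
By inclusion–exclusion the count is 45 − 39 + 3 = 9.

9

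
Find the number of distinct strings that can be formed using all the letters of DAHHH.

20

The 5 letters of DAHHH have repeats: H appearing 3 times.
So there are 5! / (3!) = 20 distinguishable arrangements.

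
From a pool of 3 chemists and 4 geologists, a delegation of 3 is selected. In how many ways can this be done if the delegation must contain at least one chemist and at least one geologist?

With no constraint there are C(7,3) = 35 possible selections.
Subtract selections that omit an entire group: no chemists → C(4,3) = 4; no geologists → C(3,3) = 1.
Both groups omitted at once is impossible, so 35 − 5 = 30.

30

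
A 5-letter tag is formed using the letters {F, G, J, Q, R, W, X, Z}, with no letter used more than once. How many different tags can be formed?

With no repetition, fill the 5 letters in order: 8 choices, then 7, down to 4.
8 × 7 × 6 × 5 × 4 = 6720.

6720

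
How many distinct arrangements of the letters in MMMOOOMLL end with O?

420

Fix O in the last position and arrange the remaining 8 letters.
Those 8 letters have L appearing twice, M appearing 4 times, and O appearing twice, giving (8)!/(4!·2!·2!) = 420.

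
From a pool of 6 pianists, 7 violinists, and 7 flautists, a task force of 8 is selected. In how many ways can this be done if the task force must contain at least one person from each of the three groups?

With no constraint there are C(20,8) = 125970 possible selections.
Subtract selections that omit an entire group: no pianists → C(14,8) = 3003; no violinists → C(13,8) = 1287; no flautists → C(13,8) = 1287.
Add back selections omitting two groups (i.e. drawn from a single group): C(6,8) + C(7,8) + C(7,8) = 0.
By inclusion–exclusion: 125970 − 5577 + 0 = 120393.

120393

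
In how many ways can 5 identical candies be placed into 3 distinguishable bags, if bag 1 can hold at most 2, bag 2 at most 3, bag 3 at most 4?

11

By stars and bars, unrestricted non-negative solutions to x_1+…+x_3 = 5 number C(5+2,2) = 21.
Subtract solutions that violate a single cap (substitute x_i' = x_i − (cap_i+1)): x_1 ≥ 3 gives C(4,2) = 6; x_2 ≥ 4 gives C(3,2) = 3; x_3 ≥ 5 gives C(2,2) = 1. Together 10.
No two caps can be exceeded simultaneously, so the pair terms are all 0.
By inclusion–exclusion the count is 21 − 10 + 0 = 11.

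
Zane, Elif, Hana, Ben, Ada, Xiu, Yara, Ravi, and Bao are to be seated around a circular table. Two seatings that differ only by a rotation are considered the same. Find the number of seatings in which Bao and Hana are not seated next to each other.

Without the restriction there are (8)! = 40320 seatings.
Those with Bao next to Hana: fuse the pair into one unit and seat 8 units around a circle — 2·(7)! = 10080.
Subtracting, 40320 − 10080 = 30240.

30240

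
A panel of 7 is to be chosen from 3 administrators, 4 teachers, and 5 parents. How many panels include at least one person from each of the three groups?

747

With no constraint there are C(12,7) = 792 possible selections.
Selections missing a whole group: no administrators → C(9,7) = 36; no teachers → C(8,7) = 8; no parents → C(7,7) = 1.
Add back selections omitting two groups (i.e. drawn from a single group): C(3,7) + C(4,7) + C(5,7) = 0.
By inclusion–exclusion: 792 − 45 + 0 = 747.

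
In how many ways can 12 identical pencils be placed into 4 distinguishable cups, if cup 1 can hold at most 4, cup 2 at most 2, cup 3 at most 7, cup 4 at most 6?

Ignoring the caps, the number of non-negative solutions to x_1+…+x_4 = 12 is C(15,3) = 455.
Subtract solutions that violate a single cap (substitute x_i' = x_i − (cap_i+1)): x_1 ≥ 5 gives C(10,3) = 120; x_2 ≥ 3 gives C(12,3) = 220; x_3 ≥ 8 gives C(7,3) = 35; x_4 ≥ 7 gives C(8,3) = 56. Together 431.
Add back pairs where two caps are both exceeded: 35 + 0 + 1 + 4 + 10 + 0 = 50.
By inclusion–exclusion the count is 455 − 431 + 50 = 74.

74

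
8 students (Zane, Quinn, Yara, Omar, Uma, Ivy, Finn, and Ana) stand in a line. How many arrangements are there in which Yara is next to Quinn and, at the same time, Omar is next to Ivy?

Treat {Yara,Quinn} as one block (2 orders) and {Omar,Ivy} as another (2 orders).
That leaves 6 units to arrange: 2 × 2 × 6! = 4 × 720 = 2880.

2880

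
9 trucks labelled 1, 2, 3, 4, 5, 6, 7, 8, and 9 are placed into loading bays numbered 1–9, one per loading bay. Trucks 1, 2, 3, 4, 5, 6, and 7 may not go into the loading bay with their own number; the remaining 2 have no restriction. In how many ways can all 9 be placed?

Let Aᵢ (for 1 ≤ i ≤ 7) be the placements that put truck i in its forbidden loading bay. Any j of these fix j positions, leaving (9−j)! ways to fill the rest, and there are C(7,j) ways to pick which j.
By inclusion–exclusion, the number of valid placements is Σ_{j=0}^{7} (−1)^j C(7,j)·(9−j)!.
Computing: 362880 − 282240 + 105840 − 25200 + 4200 − 504 + 42 − 2 = 165016.

165016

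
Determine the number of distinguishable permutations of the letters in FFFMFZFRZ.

The 9 letters of FFFMFZFRZ have repeats: F appearing 5 times and Z appearing twice.
So there are 9! / (5!·2!) = 1512 distinguishable arrangements.

1512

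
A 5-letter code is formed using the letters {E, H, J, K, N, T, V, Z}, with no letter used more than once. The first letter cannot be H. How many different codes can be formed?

The first letter has 8−1 = 7 choices (anything except H).
The remaining 4 letters are filled from the other 7 symbols without repetition: 7 × 6 × 5 × 4 = 840.
Total: 7 × 840 = 5880.

5880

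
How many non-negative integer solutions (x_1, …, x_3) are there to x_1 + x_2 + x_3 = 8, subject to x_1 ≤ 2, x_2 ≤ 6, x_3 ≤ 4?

By stars and bars, unrestricted non-negative solutions to x_1+…+x_3 = 8 number C(8+2,2) = 45.
Subtract solutions that violate a single cap (substitute x_i' = x_i − (cap_i+1)): x_1 ≥ 3 gives C(7,2) = 21; x_2 ≥ 7 gives C(3,2) = 3; x_3 ≥ 5 gives C(5,2) = 10. Together 34.
Add back pairs where two caps are both exceeded: 0 + 1 + 0 = 1.
By inclusion–exclusion the count is 45 − 34 + 1 = 12.

12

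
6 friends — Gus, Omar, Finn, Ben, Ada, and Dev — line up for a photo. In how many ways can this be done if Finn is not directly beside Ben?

There are 6! = 720 arrangements in all. If Finn and Ben are adjacent, merging them into one block gives 2·(5)! = 240 arrangements.
Complementary counting: 720 − 240 = 480.

480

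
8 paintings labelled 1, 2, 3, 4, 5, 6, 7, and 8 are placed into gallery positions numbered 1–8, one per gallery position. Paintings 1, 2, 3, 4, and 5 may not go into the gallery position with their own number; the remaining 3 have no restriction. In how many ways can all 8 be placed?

21234

Let Aᵢ (for 1 ≤ i ≤ 5) be the placements that put painting i in its forbidden gallery position. Any j of these fix j positions, leaving (8−j)! ways to fill the rest, and there are C(5,j) ways to pick which j.
By inclusion–exclusion, the number of valid placements is Σ_{j=0}^{5} (−1)^j C(5,j)·(8−j)!.
Computing: 40320 − 25200 + 7200 − 1200 + 120 − 6 = 21234.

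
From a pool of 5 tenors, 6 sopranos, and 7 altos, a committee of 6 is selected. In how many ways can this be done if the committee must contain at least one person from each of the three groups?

With no constraint there are C(18,6) = 18564 possible selections.
Subtract selections that omit an entire group: no tenors → C(13,6) = 1716; no sopranos → C(12,6) = 924; no altos → C(11,6) = 462.
Add back selections omitting two groups (i.e. drawn from a single group): C(5,6) + C(6,6) + C(7,6) = 8.
By inclusion–exclusion: 18564 − 3102 + 8 = 15470.

15470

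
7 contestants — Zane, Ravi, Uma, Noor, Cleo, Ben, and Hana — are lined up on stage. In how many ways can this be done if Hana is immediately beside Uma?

Treat {Hana, Uma} as a single unit. There are 6 units to order, and the pair itself can be ordered 2 ways.
That gives 2 × 6! = 2 × 720 = 1440.

1440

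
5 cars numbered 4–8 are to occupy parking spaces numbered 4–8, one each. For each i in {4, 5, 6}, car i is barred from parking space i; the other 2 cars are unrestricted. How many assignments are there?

Let Aᵢ (for i ∈ {4, 5, 6}) be the placements that put car i in its forbidden parking space. Any j of these fix j positions, leaving (5−j)! ways to fill the rest, and there are C(3,j) ways to pick which j.
By inclusion–exclusion, the number of valid placements is Σ_{j=0}^{3} (−1)^j C(3,j)·(5−j)!.
Computing: 120 − 72 + 18 − 2 = 64.

64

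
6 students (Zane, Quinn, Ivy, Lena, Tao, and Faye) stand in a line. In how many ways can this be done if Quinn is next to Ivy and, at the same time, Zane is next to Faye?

Treat {Quinn,Ivy} as one block (2 orders) and {Zane,Faye} as another (2 orders).
That leaves 4 units to arrange: 2 × 2 × 4! = 4 × 24 = 96.

96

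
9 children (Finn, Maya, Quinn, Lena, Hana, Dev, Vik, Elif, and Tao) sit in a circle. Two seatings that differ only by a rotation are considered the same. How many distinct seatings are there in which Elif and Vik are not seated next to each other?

All circular seatings of 9 people number (8)! = 40320.
Those with Elif next to Vik: fuse the pair into one unit and seat 8 units around a circle — 2·(7)! = 10080.
Subtracting, 40320 − 10080 = 30240.

30240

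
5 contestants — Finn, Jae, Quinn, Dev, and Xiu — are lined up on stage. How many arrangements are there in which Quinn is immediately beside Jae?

Glue Quinn and Jae into one block (2 internal orders), leaving 4 units to arrange in a row.
That gives 2 × 4! = 2 × 24 = 48.

48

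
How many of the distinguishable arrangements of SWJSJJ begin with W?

Fix W in the first position and arrange the remaining 5 letters.
Those 5 letters have J appearing 3 times and S appearing twice, giving (5)!/(3!·2!) = 10.

10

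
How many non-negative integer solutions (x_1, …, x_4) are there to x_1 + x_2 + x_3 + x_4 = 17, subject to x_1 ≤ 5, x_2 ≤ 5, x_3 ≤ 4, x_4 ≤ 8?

Ignoring the caps, the number of non-negative solutions to x_1+…+x_4 = 17 is C(20,3) = 1140.
Subtract solutions that violate a single cap (substitute x_i' = x_i − (cap_i+1)): x_1 ≥ 6 gives C(14,3) = 364; x_2 ≥ 6 gives C(14,3) = 364; x_3 ≥ 5 gives C(15,3) = 455; x_4 ≥ 9 gives C(11,3) = 165. Together 1348.
Add back pairs where two caps are both exceeded: 56 + 84 + 10 + 84 + 10 + 20 = 264.
Subtract triples: 1 + 0 + 0 + 0 = 1.
By inclusion–exclusion the count is 1140 − 1348 + 264 − 1 = 55.

55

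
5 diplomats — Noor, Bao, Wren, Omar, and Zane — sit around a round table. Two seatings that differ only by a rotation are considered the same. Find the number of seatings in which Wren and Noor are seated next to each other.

12

Glue Wren and Noor into a block (2 internal orders). Seating 4 units around a circle gives (3)! arrangements.
So 2 × (3)! = 2 × 6 = 12.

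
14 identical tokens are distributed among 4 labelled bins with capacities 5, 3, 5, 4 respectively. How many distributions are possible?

By stars and bars, unrestricted non-negative solutions to x_1+…+x_4 = 14 number C(14+3,3) = 680.
Subtract solutions that violate a single cap (substitute x_i' = x_i − (cap_i+1)): x_1 ≥ 6 gives C(11,3) = 165; x_2 ≥ 4 gives C(13,3) = 286; x_3 ≥ 6 gives C(11,3) = 165; x_4 ≥ 5 gives C(12,3) = 220. Together 836.
Add back pairs where two caps are both exceeded: 35 + 10 + 20 + 35 + 56 + 20 = 176.
By inclusion–exclusion the count is 680 − 836 + 176 = 20.

20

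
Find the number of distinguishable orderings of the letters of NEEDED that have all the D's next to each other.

Treat the 2 copies of D as a single block. The multiset to arrange is then {DD, E, E, E, N}, 5 items in all.
That gives (5)!/(3!) = 20 arrangements.

20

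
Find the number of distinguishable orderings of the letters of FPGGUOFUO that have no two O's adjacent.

Total arrangements of FPGGUOFUO: 9!/(2!·2!·2!·2!) = 22680.
If the two O's are adjacent, glue them into one block, leaving 8 items to arrange: (8)!/(2!·2!·2!) = 5040 ways.
Subtracting, 22680 − 5040 = 17640 arrangements keep the O's apart.

17640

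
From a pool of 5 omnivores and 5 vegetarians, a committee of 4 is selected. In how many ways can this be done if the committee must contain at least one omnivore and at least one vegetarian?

200

Total 4-person selections from all 10: C(10,4) = 210.
Subtract selections that omit an entire group: no omnivores → C(5,4) = 5; no vegetarians → C(5,4) = 5.
Both groups omitted at once is impossible, so 210 − 10 = 200.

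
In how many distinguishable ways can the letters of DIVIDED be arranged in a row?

Letter multiplicities in DIVIDED: D×3, E×1, I×2, V×1.
Dividing 7! = 5040 by 3!·2! = 12 for the repeated letters gives 420.

420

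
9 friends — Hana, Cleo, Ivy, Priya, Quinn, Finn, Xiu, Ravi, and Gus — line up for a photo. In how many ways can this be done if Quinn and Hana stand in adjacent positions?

80640

Glue Quinn and Hana into one block (2 internal orders), leaving 8 units to arrange in a row.
So the count is 2·(8)! = 80640.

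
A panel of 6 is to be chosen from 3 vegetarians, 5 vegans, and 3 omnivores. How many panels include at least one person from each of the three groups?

405

Unrestricted: C(11,6) = 462 ways to pick any 6 of the 11.
Selections missing a whole group: no vegetarians → C(8,6) = 28; no vegans → C(6,6) = 1; no omnivores → C(8,6) = 28.
Add back selections omitting two groups (i.e. drawn from a single group): C(3,6) + C(5,6) + C(3,6) = 0.
By inclusion–exclusion: 462 − 57 + 0 = 405.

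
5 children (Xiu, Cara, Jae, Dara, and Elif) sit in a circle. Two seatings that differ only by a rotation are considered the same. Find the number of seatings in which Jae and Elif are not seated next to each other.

12

Without the restriction there are (4)! = 24 seatings.
Those with Jae next to Elif: fuse the pair into one unit and seat 4 units around a circle — 2·(3)! = 12.
Subtracting, 24 − 12 = 12.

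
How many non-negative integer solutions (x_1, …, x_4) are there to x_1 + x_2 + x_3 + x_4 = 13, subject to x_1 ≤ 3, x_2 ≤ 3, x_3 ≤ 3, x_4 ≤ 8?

32

By stars and bars, unrestricted non-negative solutions to x_1+…+x_4 = 13 number C(13+3,3) = 560.
Subtract solutions that violate a single cap (substitute x_i' = x_i − (cap_i+1)): x_1 ≥ 4 gives C(12,3) = 220; x_2 ≥ 4 gives C(12,3) = 220; x_3 ≥ 4 gives C(12,3) = 220; x_4 ≥ 9 gives C(7,3) = 35. Together 695.
Add back pairs where two caps are both exceeded: 56 + 56 + 1 + 56 + 1 + 1 = 171.
Subtract triples: 4 + 0 + 0 + 0 = 4.
By inclusion–exclusion the count is 560 − 695 + 171 − 4 = 32.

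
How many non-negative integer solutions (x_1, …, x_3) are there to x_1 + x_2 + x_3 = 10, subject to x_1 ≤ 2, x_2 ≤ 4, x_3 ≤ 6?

6

Ignoring the caps, the number of non-negative solutions to x_1+…+x_3 = 10 is C(12,2) = 66.
Subtract solutions that violate a single cap (substitute x_i' = x_i − (cap_i+1)): x_1 ≥ 3 gives C(9,2) = 36; x_2 ≥ 5 gives C(7,2) = 21; x_3 ≥ 7 gives C(5,2) = 10. Together 67.
Add back pairs where two caps are both exceeded: 6 + 1 + 0 = 7.
By inclusion–exclusion the count is 66 − 67 + 7 = 6.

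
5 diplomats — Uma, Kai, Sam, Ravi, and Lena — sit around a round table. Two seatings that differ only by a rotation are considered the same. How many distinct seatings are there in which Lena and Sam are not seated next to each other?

12

All circular seatings of 5 people number (4)! = 24.
Those with Lena next to Sam: fuse the pair into one unit and seat 4 units around a circle — 2·(3)! = 12.
Subtracting, 24 − 12 = 12.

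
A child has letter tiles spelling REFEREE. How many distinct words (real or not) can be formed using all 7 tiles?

105

The 7 letters of REFEREE have repeats: E appearing 4 times and R appearing twice.
The number of distinct arrangements is 7!/(4!·2!) = 5040/48 = 105.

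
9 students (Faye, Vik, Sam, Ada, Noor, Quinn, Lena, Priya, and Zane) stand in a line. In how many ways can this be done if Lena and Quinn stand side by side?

Place the 7 others and the Lena-Quinn pair as 8 objects in a line; the pair has 2 internal arrangements.
So the count is 2·(8)! = 80640.

80640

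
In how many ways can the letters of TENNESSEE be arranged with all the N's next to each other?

Treat the 2 copies of N as a single block. The multiset to arrange is then {NN, E, E, E, E, S, S, T}, 8 items in all.
That gives (8)!/(4!·2!) = 840 arrangements.

840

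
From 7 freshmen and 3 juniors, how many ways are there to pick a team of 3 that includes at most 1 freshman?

22

Split by how many freshmen are chosen (0 through 1).
Sum: C(7,0)·C(3,3) + C(7,1)·C(3,2) = 1 + 21 = 22.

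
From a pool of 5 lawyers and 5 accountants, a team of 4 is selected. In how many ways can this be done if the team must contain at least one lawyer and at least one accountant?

200

Unrestricted: C(10,4) = 210 ways to pick any 4 of the 10.
Subtract selections that omit an entire group: no lawyers → C(5,4) = 5; no accountants → C(5,4) = 5.
Both groups omitted at once is impossible, so 210 − 10 = 200.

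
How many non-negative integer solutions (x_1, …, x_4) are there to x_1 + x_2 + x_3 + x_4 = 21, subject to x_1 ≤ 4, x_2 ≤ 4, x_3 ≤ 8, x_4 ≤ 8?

20

Without the upper bounds there are C(24,3) = 2024 ways to split 21 among 4 variables.
Subtract solutions that violate a single cap (substitute x_i' = x_i − (cap_i+1)): x_1 ≥ 5 gives C(19,3) = 969; x_2 ≥ 5 gives C(19,3) = 969; x_3 ≥ 9 gives C(15,3) = 455; x_4 ≥ 9 gives C(15,3) = 455. Together 2848.
Add back pairs where two caps are both exceeded: 364 + 120 + 120 + 120 + 120 + 20 = 864.
Subtract triples: 10 + 10 + 0 + 0 = 20.
By inclusion–exclusion the count is 2024 − 2848 + 864 − 20 = 20.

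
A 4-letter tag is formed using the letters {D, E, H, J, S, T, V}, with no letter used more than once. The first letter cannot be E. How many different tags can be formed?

The first letter has 7−1 = 6 choices (anything except E).
The remaining 3 letters are filled from the other 6 symbols without repetition: 6 × 5 × 4 = 120.
Total: 6 × 120 = 720.

720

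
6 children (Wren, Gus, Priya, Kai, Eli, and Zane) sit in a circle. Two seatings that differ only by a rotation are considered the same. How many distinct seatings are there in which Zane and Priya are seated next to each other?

Glue Zane and Priya into a block (2 internal orders). Seating 5 units around a circle gives (4)! arrangements.
So 2 × (4)! = 2 × 24 = 48.

48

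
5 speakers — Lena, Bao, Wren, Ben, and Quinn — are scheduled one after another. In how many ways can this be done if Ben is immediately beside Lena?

48

Place the 3 others and the Ben-Lena pair as 4 objects in a line; the pair has 2 internal arrangements.
That gives 2 × 4! = 2 × 24 = 48.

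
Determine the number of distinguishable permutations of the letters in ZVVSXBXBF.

Letter multiplicities in ZVVSXBXBF: B×2, F×1, S×1, V×2, X×2, Z×1.
Dividing 9! = 362880 by 2!·2!·2! = 8 for the repeated letters gives 45360.

45360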